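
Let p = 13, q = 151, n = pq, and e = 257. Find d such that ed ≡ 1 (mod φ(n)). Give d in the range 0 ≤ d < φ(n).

φ(n) = (p−1)(q−1) = 12·150 = 1800.
Need d with 257·d ≡ 1 (mod 1800). Apply the extended Euclidean algorithm:
1800 = 7*257 + 1
257 = 257*1 + 0
Back-substitute:
1 = 1800 − 7·257
So 257·(-7) ≡ 1 (mod 1800), hence d ≡ -7 ≡ 1793 (mod 1800).

1793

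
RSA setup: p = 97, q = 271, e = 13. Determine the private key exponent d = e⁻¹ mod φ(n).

13957

φ(n) = (p−1)(q−1) = 96·270 = 25920.
Need d with 13·d ≡ 1 (mod 25920). Apply the extended Euclidean algorithm:
25920 = 1993×13 + 11
13 = 1×11 + 2
11 = 5×2 + 1
2 = 2×1 + 0
Back-substitute:
1 = 11 − 5·2
1 = −5·13 + 6·11
1 = 6·25920 − 11963·13
So 13·(-11963) ≡ 1 (mod 25920), hence d ≡ -11963 ≡ 13957 (mod 25920).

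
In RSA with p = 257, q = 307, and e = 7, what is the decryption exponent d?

φ(n) = (p−1)(q−1) = 256·306 = 78336.
Need d with 7·d ≡ 1 (mod 78336). Apply the extended Euclidean algorithm:
78336 = 11190*7 + 6
7 = 1*6 + 1
6 = 6*1 + 0
Back-substitute:
1 = 7 − 6
1 = −78336 + 11191·7
So 7·11191 ≡ 1 (mod 78336), hence d = 11191.

11191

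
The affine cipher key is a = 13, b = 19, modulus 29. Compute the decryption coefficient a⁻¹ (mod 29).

9

gcd(29, 13) by repeated division:
29 = 2×13 + 3
13 = 4×3 + 1
3 = 3×1 + 0
Since gcd(13, 29) = 1, back-substitute to write 1 as a combination:
1 = 13 − 4·3
1 = −4·29 + 9·13
So 13·9 ≡ 1 (mod 29).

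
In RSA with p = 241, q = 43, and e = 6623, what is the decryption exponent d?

φ(n) = (p−1)(q−1) = 240·42 = 10080.
Need d with 6623·d ≡ 1 (mod 10080). Apply the extended Euclidean algorithm:
10080 = 1×6623 + 3457
6623 = 1×3457 + 3166
3457 = 1×3166 + 291
3166 = 10×291 + 256
291 = 1×256 + 35
256 = 7×35 + 11
35 = 3×11 + 2
11 = 5×2 + 1
2 = 2×1 + 0
Back-substitute:
1 = 11 − 5·2
1 = −5·35 + 16·11
1 = 16·256 − 117·35
1 = −117·291 + 133·256
1 = 133·3166 − 1447·291
1 = −1447·3457 + 1580·3166
1 = 1580·6623 − 3027·3457
1 = −3027·10080 + 4607·6623
So 6623·4607 ≡ 1 (mod 10080), hence d = 4607.

4607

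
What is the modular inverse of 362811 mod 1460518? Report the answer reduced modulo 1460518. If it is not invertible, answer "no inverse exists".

1007433

gcd(1460518, 362811) by repeated division:
1460518 = 4×362811 + 9274
362811 = 39×9274 + 1125
9274 = 8×1125 + 274
1125 = 4×274 + 29
274 = 9×29 + 13
29 = 2×13 + 3
13 = 4×3 + 1
3 = 3×1 + 0
Since gcd(362811, 1460518) = 1, back-substitute to write 1 as a combination:
1 = 13 − 4·3
1 = −4·29 + 9·13
1 = 9·274 − 85·29
1 = −85·1125 + 349·274
1 = 349·9274 − 2877·1125
1 = −2877·362811 + 112552·9274
1 = 112552·1460518 − 453085·362811
Hence 362811⁻¹ ≡ -453085 ≡ 1007433 (mod 1460518).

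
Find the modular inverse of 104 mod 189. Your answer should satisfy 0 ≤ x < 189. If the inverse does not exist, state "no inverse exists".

20

gcd(189, 104) by repeated division:
189 = 1×104 + 85
104 = 1×85 + 19
85 = 4×19 + 9
19 = 2×9 + 1
9 = 9×1 + 0
The gcd is 1. Working backward:
1 = 19 − 2·9
1 = −2·85 + 9·19
1 = 9·104 − 11·85
1 = −11·189 + 20·104
So 104·20 ≡ 1 (mod 189).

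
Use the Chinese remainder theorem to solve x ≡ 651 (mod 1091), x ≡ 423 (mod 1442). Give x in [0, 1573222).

1547689

Write x = 651 + 1091·k. Then 1091·k ≡ 423 − 651 ≡ 1214 (mod 1442).
Need 1091⁻¹ mod 1442. Extended Euclid on (1442, 1091):
1442 = 1×1091 + 351
1091 = 3×351 + 38
351 = 9×38 + 9
38 = 4×9 + 2
9 = 4×2 + 1
2 = 2×1 + 0
Back-substitute:
1 = 9 − 4·2
1 = −4·38 + 17·9
1 = 17·351 − 157·38
1 = −157·1091 + 488·351
1 = 488·1442 − 645·1091
1091⁻¹ ≡ 797 (mod 1442), so k ≡ 797·1214 ≡ 1418 (mod 1442).
x = 651 + 1091·1418 = 1547689.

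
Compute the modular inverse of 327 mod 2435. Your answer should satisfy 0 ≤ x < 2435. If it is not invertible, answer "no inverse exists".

2018

Apply the Euclidean algorithm to 2435 and 327:
2435 = 7×327 + 146
327 = 2×146 + 35
146 = 4×35 + 6
35 = 5×6 + 5
6 = 1×5 + 1
5 = 5×1 + 0
gcd = 1, so the inverse exists. Back-substitute:
1 = 6 − 5
1 = −35 + 6·6
1 = 6·146 − 25·35
1 = −25·327 + 56·146
1 = 56·2435 − 417·327
Hence 327⁻¹ ≡ -417 ≡ 2018 (mod 2435).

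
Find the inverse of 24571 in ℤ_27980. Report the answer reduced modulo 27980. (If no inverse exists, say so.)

Extended Euclidean algorithm:
27980 = 1·24571 + 3409
24571 = 7·3409 + 708
3409 = 4·708 + 577
708 = 1·577 + 131
577 = 4·131 + 53
131 = 2·53 + 25
53 = 2·25 + 3
25 = 8·3 + 1
3 = 3·1 + 0
Since gcd(24571, 27980) = 1, back-substitute to write 1 as a combination:
1 = 25 − 8·3
1 = −8·53 + 17·25
1 = 17·131 − 42·53
1 = −42·577 + 185·131
1 = 185·708 − 227·577
1 = −227·3409 + 1093·708
1 = 1093·24571 − 7878·3409
1 = −7878·27980 + 8971·24571
So 24571·8971 ≡ 1 (mod 27980).

8971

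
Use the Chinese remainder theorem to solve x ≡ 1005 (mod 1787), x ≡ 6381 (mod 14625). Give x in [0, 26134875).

8664381

Write x = 1005 + 1787·k. Then 1787·k ≡ 6381 − 1005 ≡ 5376 (mod 14625).
Need 1787⁻¹ mod 14625. Extended Euclid on (14625, 1787):
14625 = 8·1787 + 329
1787 = 5·329 + 142
329 = 2·142 + 45
142 = 3·45 + 7
45 = 6·7 + 3
7 = 2·3 + 1
3 = 3·1 + 0
Back-substitute:
1 = 7 − 2·3
1 = −2·45 + 13·7
1 = 13·142 − 41·45
1 = −41·329 + 95·142
1 = 95·1787 − 516·329
1 = −516·14625 + 4223·1787
1787⁻¹ ≡ 4223 (mod 14625), so k ≡ 4223·5376 ≡ 4848 (mod 14625).
x = 1005 + 1787·4848 = 8664381.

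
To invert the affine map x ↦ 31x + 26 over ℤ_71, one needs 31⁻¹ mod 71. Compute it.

Extended Euclidean algorithm:
71 = 2*31 + 9
31 = 3*9 + 4
9 = 2*4 + 1
4 = 4*1 + 0
gcd = 1, so the inverse exists. Back-substitute:
1 = 9 − 2·4
1 = −2·31 + 7·9
1 = 7·71 − 16·31
Hence 31⁻¹ ≡ -16 ≡ 55 (mod 71).

55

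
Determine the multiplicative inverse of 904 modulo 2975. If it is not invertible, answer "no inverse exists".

Apply the Euclidean algorithm to 2975 and 904:
2975 = 3*904 + 263
904 = 3*263 + 115
263 = 2*115 + 33
115 = 3*33 + 16
33 = 2*16 + 1
16 = 16*1 + 0
The gcd is 1. Working backward:
1 = 33 − 2·16
1 = −2·115 + 7·33
1 = 7·263 − 16·115
1 = −16·904 + 55·263
1 = 55·2975 − 181·904
So 904·(-181) ≡ 1 (mod 2975), and -181 ≡ 2794 (mod 2975).

2794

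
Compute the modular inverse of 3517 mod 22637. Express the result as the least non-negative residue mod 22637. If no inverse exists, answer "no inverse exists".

19953

gcd(22637, 3517) by repeated division:
22637 = 6·3517 + 1535
3517 = 2·1535 + 447
1535 = 3·447 + 194
447 = 2·194 + 59
194 = 3·59 + 17
59 = 3·17 + 8
17 = 2·8 + 1
8 = 8·1 + 0
Since gcd(3517, 22637) = 1, back-substitute to write 1 as a combination:
1 = 17 − 2·8
1 = −2·59 + 7·17
1 = 7·194 − 23·59
1 = −23·447 + 53·194
1 = 53·1535 − 182·447
1 = −182·3517 + 417·1535
1 = 417·22637 − 2684·3517
So 3517·(-2684) ≡ 1 (mod 22637), and -2684 ≡ 19953 (mod 22637).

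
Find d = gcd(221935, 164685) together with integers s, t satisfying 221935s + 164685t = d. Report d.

5

Apply Euclid's algorithm to 221935 and 164685:
221935 = 1×164685 + 57250
164685 = 2×57250 + 50185
57250 = 1×50185 + 7065
50185 = 7×7065 + 730
7065 = 9×730 + 495
730 = 1×495 + 235
495 = 2×235 + 25
235 = 9×25 + 10
25 = 2×10 + 5
10 = 2×5 + 0
gcd(221935, 164685) = 5.
Express as a combination:
5 = 25 − 2·10
5 = −2·235 + 19·25
5 = 19·495 − 40·235
5 = −40·730 + 59·495
5 = 59·7065 − 571·730
5 = −571·50185 + 4056·7065
5 = 4056·57250 − 4627·50185
5 = −4627·164685 + 13310·57250
5 = 13310·221935 − 17937·164685
So 5 = (13310)·221935 + (-17937)·164685.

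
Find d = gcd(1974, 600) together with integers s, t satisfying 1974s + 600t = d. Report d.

Repeated division:
1974 = 3*600 + 174
600 = 3*174 + 78
174 = 2*78 + 18
78 = 4*18 + 6
18 = 3*6 + 0
gcd(1974, 600) = 6.
Express as a combination:
6 = 78 − 4·18
6 = −4·174 + 9·78
6 = 9·600 − 31·174
6 = −31·1974 + 102·600
So 6 = (-31)·1974 + (102)·600.

6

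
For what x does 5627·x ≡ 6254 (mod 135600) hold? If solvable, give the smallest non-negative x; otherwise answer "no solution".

114202

First find gcd(5627, 135600):
135600 = 24×5627 + 552
5627 = 10×552 + 107
552 = 5×107 + 17
107 = 6×17 + 5
17 = 3×5 + 2
5 = 2×2 + 1
2 = 2×1 + 0
gcd = 1, so a unique solution mod 135600 exists.
Back-substitute for the Bézout coefficients:
1 = 5 − 2·2
1 = −2·17 + 7·5
1 = 7·107 − 44·17
1 = −44·552 + 227·107
1 = 227·5627 − 2314·552
1 = −2314·135600 + 55763·5627
So 5627·(55763) ≡ 1 (mod 135600), giving 5627⁻¹ ≡ 55763.
x ≡ 5627⁻¹·6254 ≡ 55763·6254 ≡ 114202 (mod 135600).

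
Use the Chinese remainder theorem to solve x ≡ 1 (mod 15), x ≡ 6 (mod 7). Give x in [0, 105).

Write x = 1 + 15·k. Then 15·k ≡ 6 − 1 ≡ 5 (mod 7).
Need 15⁻¹ mod 7. Extended Euclid on (7, 1):
7 = 7×1 + 0
15⁻¹ ≡ 1 (mod 7), so k ≡ 1·5 ≡ 5 (mod 7).
x = 1 + 15·5 = 76.

76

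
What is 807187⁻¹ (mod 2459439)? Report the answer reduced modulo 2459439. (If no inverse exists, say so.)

Run Euclid on (2459439, 807187):
2459439 = 3×807187 + 37878
807187 = 21×37878 + 11749
37878 = 3×11749 + 2631
11749 = 4×2631 + 1225
2631 = 2×1225 + 181
1225 = 6×181 + 139
181 = 1×139 + 42
139 = 3×42 + 13
42 = 3×13 + 3
13 = 4×3 + 1
3 = 3×1 + 0
The gcd is 1. Working backward:
1 = 13 − 4·3
1 = −4·42 + 13·13
1 = 13·139 − 43·42
1 = −43·181 + 56·139
1 = 56·1225 − 379·181
1 = −379·2631 + 814·1225
1 = 814·11749 − 3635·2631
1 = −3635·37878 + 11719·11749
1 = 11719·807187 − 249734·37878
1 = −249734·2459439 + 760921·807187
So 807187·760921 ≡ 1 (mod 2459439).

760921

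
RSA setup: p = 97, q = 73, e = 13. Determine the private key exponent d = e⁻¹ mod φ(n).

φ(n) = (p−1)(q−1) = 96·72 = 6912.
Need d with 13·d ≡ 1 (mod 6912). Apply the extended Euclidean algorithm:
6912 = 531*13 + 9
13 = 1*9 + 4
9 = 2*4 + 1
4 = 4*1 + 0
Back-substitute:
1 = 9 − 2·4
1 = −2·13 + 3·9
1 = 3·6912 − 1595·13
So 13·(-1595) ≡ 1 (mod 6912), hence d ≡ -1595 ≡ 5317 (mod 6912).

5317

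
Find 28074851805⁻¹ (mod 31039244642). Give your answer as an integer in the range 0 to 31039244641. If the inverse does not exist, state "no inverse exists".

no inverse exists

Euclidean algorithm on 31039244642, 28074851805:
31039244642 = 1×28074851805 + 2964392837
28074851805 = 9×2964392837 + 1395316272
2964392837 = 2×1395316272 + 173760293
1395316272 = 8×173760293 + 5233928
173760293 = 33×5233928 + 1040669
5233928 = 5×1040669 + 30583
1040669 = 34×30583 + 847
30583 = 36×847 + 91
847 = 9×91 + 28
91 = 3×28 + 7
28 = 4×7 + 0
gcd(28074851805, 31039244642) = 7 ≠ 1, so 28074851805 has no multiplicative inverse modulo 31039244642.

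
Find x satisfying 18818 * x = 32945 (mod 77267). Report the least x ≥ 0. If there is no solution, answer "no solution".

42150

First find gcd(18818, 77267):
77267 = 4·18818 + 1995
18818 = 9·1995 + 863
1995 = 2·863 + 269
863 = 3·269 + 56
269 = 4·56 + 45
56 = 1·45 + 11
45 = 4·11 + 1
11 = 11·1 + 0
gcd = 1, so a unique solution mod 77267 exists.
Back-substitute for the Bézout coefficients:
1 = 45 − 4·11
1 = −4·56 + 5·45
1 = 5·269 − 24·56
1 = −24·863 + 77·269
1 = 77·1995 − 178·863
1 = −178·18818 + 1679·1995
1 = 1679·77267 − 6894·18818
So 18818·(-6894) ≡ 1 (mod 77267), giving 18818⁻¹ ≡ 70373.
x ≡ 18818⁻¹·32945 ≡ 70373·32945 ≡ 42150 (mod 77267).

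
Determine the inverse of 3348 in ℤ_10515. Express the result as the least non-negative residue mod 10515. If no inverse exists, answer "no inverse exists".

no inverse exists

Euclidean algorithm on 10515, 3348:
10515 = 3·3348 + 471
3348 = 7·471 + 51
471 = 9·51 + 12
51 = 4·12 + 3
12 = 4·3 + 0
Since gcd = 3 > 1, 3348 is not a unit mod 10515.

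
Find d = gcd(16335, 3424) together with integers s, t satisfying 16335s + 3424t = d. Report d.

1

Repeated division:
16335 = 4·3424 + 2639
3424 = 1·2639 + 785
2639 = 3·785 + 284
785 = 2·284 + 217
284 = 1·217 + 67
217 = 3·67 + 16
67 = 4·16 + 3
16 = 5·3 + 1
3 = 3·1 + 0
gcd(16335, 3424) = 1.
Express as a combination:
1 = 16 − 5·3
1 = −5·67 + 21·16
1 = 21·217 − 68·67
1 = −68·284 + 89·217
1 = 89·785 − 246·284
1 = −246·2639 + 827·785
1 = 827·3424 − 1073·2639
1 = −1073·16335 + 5119·3424
So 1 = (-1073)·16335 + (5119)·3424.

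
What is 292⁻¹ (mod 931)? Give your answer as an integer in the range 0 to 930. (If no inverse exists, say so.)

Apply the Euclidean algorithm to 931 and 292:
931 = 3*292 + 55
292 = 5*55 + 17
55 = 3*17 + 4
17 = 4*4 + 1
4 = 4*1 + 0
gcd = 1, so the inverse exists. Back-substitute:
1 = 17 − 4·4
1 = −4·55 + 13·17
1 = 13·292 − 69·55
1 = −69·931 + 220·292
So 292·220 ≡ 1 (mod 931).

220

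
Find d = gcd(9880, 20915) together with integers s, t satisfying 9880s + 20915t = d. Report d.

Apply Euclid's algorithm to 20915 and 9880:
20915 = 2*9880 + 1155
9880 = 8*1155 + 640
1155 = 1*640 + 515
640 = 1*515 + 125
515 = 4*125 + 15
125 = 8*15 + 5
15 = 3*5 + 0
gcd(9880, 20915) = 5.
Working backward:
5 = 125 − 8·15
5 = −8·515 + 33·125
5 = 33·640 − 41·515
5 = −41·1155 + 74·640
5 = 74·9880 − 633·1155
5 = −633·20915 + 1340·9880
So 5 = (-633)·20915 + (1340)·9880.

5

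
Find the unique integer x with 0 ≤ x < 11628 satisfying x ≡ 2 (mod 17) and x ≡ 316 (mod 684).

Write x = 2 + 17·k. Then 17·k ≡ 316 − 2 ≡ 314 (mod 684).
Need 17⁻¹ mod 684. Extended Euclid on (684, 17):
684 = 40·17 + 4
17 = 4·4 + 1
4 = 4·1 + 0
Back-substitute:
1 = 17 − 4·4
1 = −4·684 + 161·17
17⁻¹ ≡ 161 (mod 684), so k ≡ 161·314 ≡ 622 (mod 684).
x = 2 + 17·622 = 10576.

10576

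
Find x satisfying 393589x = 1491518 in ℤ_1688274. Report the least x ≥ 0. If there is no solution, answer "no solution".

First find gcd(393589, 1688274):
1688274 = 4*393589 + 113918
393589 = 3*113918 + 51835
113918 = 2*51835 + 10248
51835 = 5*10248 + 595
10248 = 17*595 + 133
595 = 4*133 + 63
133 = 2*63 + 7
63 = 9*7 + 0
gcd = 7 and 7 | 1491518, so solutions exist. Divide through by 7: 56227x ≡ 213074 (mod 241182).
Now find 56227⁻¹ mod 241182:
241182 = 4×56227 + 16274
56227 = 3×16274 + 7405
16274 = 2×7405 + 1464
7405 = 5×1464 + 85
1464 = 17×85 + 19
85 = 4×19 + 9
19 = 2×9 + 1
9 = 9×1 + 0
Back-substitute:
1 = 19 − 2·9
1 = −2·85 + 9·19
1 = 9·1464 − 155·85
1 = −155·7405 + 784·1464
1 = 784·16274 − 1723·7405
1 = −1723·56227 + 5953·16274
1 = 5953·241182 − 25535·56227
So 56227·(-25535) ≡ 1 (mod 241182), i.e. 56227⁻¹ ≡ 215647.
Then x ≡ 215647·213074 ≡ 221330 (mod 241182); the smallest non-negative solution is x = 221330.

221330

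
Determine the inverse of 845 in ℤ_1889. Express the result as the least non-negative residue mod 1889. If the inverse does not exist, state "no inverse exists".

Extended Euclidean algorithm:
1889 = 2*845 + 199
845 = 4*199 + 49
199 = 4*49 + 3
49 = 16*3 + 1
3 = 3*1 + 0
Since gcd(845, 1889) = 1, back-substitute to write 1 as a combination:
1 = 49 − 16·3
1 = −16·199 + 65·49
1 = 65·845 − 276·199
1 = −276·1889 + 617·845
So 845·617 ≡ 1 (mod 1889).

617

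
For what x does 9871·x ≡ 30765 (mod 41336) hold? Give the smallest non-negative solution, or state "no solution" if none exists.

First find gcd(9871, 41336):
41336 = 4·9871 + 1852
9871 = 5·1852 + 611
1852 = 3·611 + 19
611 = 32·19 + 3
19 = 6·3 + 1
3 = 3·1 + 0
gcd = 1, so a unique solution mod 41336 exists.
Back-substitute for the Bézout coefficients:
1 = 19 − 6·3
1 = −6·611 + 193·19
1 = 193·1852 − 585·611
1 = −585·9871 + 3118·1852
1 = 3118·41336 − 13057·9871
So 9871·(-13057) ≡ 1 (mod 41336), giving 9871⁻¹ ≡ 28279.
x ≡ 9871⁻¹·30765 ≡ 28279·30765 ≡ 4643 (mod 41336).

4643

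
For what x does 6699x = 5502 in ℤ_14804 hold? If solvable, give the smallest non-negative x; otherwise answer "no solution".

First find gcd(6699, 14804):
14804 = 2*6699 + 1406
6699 = 4*1406 + 1075
1406 = 1*1075 + 331
1075 = 3*331 + 82
331 = 4*82 + 3
82 = 27*3 + 1
3 = 3*1 + 0
gcd = 1, so a unique solution mod 14804 exists.
Back-substitute for the Bézout coefficients:
1 = 82 − 27·3
1 = −27·331 + 109·82
1 = 109·1075 − 354·331
1 = −354·1406 + 463·1075
1 = 463·6699 − 2206·1406
1 = −2206·14804 + 4875·6699
So 6699·(4875) ≡ 1 (mod 14804), giving 6699⁻¹ ≡ 4875.
x ≡ 6699⁻¹·5502 ≡ 4875·5502 ≡ 12206 (mod 14804).

12206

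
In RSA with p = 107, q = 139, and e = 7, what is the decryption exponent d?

φ(n) = (p−1)(q−1) = 106·138 = 14628.
Need d with 7·d ≡ 1 (mod 14628). Apply the extended Euclidean algorithm:
14628 = 2089*7 + 5
7 = 1*5 + 2
5 = 2*2 + 1
2 = 2*1 + 0
Back-substitute:
1 = 5 − 2·2
1 = −2·7 + 3·5
1 = 3·14628 − 6269·7
So 7·(-6269) ≡ 1 (mod 14628), hence d ≡ -6269 ≡ 8359 (mod 14628).

8359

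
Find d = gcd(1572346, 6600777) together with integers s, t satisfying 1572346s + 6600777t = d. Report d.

Apply Euclid's algorithm to 6600777 and 1572346:
6600777 = 4*1572346 + 311393
1572346 = 5*311393 + 15381
311393 = 20*15381 + 3773
15381 = 4*3773 + 289
3773 = 13*289 + 16
289 = 18*16 + 1
16 = 16*1 + 0
gcd(1572346, 6600777) = 1.
Express as a combination:
1 = 289 − 18·16
1 = −18·3773 + 235·289
1 = 235·15381 − 958·3773
1 = −958·311393 + 19395·15381
1 = 19395·1572346 − 97933·311393
1 = −97933·6600777 + 411127·1572346
So 1 = (-97933)·6600777 + (411127)·1572346.

1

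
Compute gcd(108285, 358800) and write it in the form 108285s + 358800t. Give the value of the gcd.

15

Apply Euclid's algorithm to 358800 and 108285:
358800 = 3·108285 + 33945
108285 = 3·33945 + 6450
33945 = 5·6450 + 1695
6450 = 3·1695 + 1365
1695 = 1·1365 + 330
1365 = 4·330 + 45
330 = 7·45 + 15
45 = 3·15 + 0
gcd(108285, 358800) = 15.
Working backward:
15 = 330 − 7·45
15 = −7·1365 + 29·330
15 = 29·1695 − 36·1365
15 = −36·6450 + 137·1695
15 = 137·33945 − 721·6450
15 = −721·108285 + 2300·33945
15 = 2300·358800 − 7621·108285
So 15 = (2300)·358800 + (-7621)·108285.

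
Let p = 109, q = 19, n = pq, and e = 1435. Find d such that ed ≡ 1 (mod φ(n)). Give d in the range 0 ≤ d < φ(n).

φ(n) = (p−1)(q−1) = 108·18 = 1944.
Need d with 1435·d ≡ 1 (mod 1944). Apply the extended Euclidean algorithm:
1944 = 1·1435 + 509
1435 = 2·509 + 417
509 = 1·417 + 92
417 = 4·92 + 49
92 = 1·49 + 43
49 = 1·43 + 6
43 = 7·6 + 1
6 = 6·1 + 0
Back-substitute:
1 = 43 − 7·6
1 = −7·49 + 8·43
1 = 8·92 − 15·49
1 = −15·417 + 68·92
1 = 68·509 − 83·417
1 = −83·1435 + 234·509
1 = 234·1944 − 317·1435
So 1435·(-317) ≡ 1 (mod 1944), hence d ≡ -317 ≡ 1627 (mod 1944).

1627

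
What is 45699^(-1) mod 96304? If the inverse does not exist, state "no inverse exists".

Apply the Euclidean algorithm to 96304 and 45699:
96304 = 2×45699 + 4906
45699 = 9×4906 + 1545
4906 = 3×1545 + 271
1545 = 5×271 + 190
271 = 1×190 + 81
190 = 2×81 + 28
81 = 2×28 + 25
28 = 1×25 + 3
25 = 8×3 + 1
3 = 3×1 + 0
gcd = 1, so the inverse exists. Back-substitute:
1 = 25 − 8·3
1 = −8·28 + 9·25
1 = 9·81 − 26·28
1 = −26·190 + 61·81
1 = 61·271 − 87·190
1 = −87·1545 + 496·271
1 = 496·4906 − 1575·1545
1 = −1575·45699 + 14671·4906
1 = 14671·96304 − 30917·45699
Thus 45699·(-30917) ≡ 1 (mod 96304); reducing, -30917 mod 96304 = 65387.

65387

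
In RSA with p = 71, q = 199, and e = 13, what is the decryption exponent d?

φ(n) = (p−1)(q−1) = 70·198 = 13860.
Need d with 13·d ≡ 1 (mod 13860). Apply the extended Euclidean algorithm:
13860 = 1066·13 + 2
13 = 6·2 + 1
2 = 2·1 + 0
Back-substitute:
1 = 13 − 6·2
1 = −6·13860 + 6397·13
So 13·6397 ≡ 1 (mod 13860), hence d = 6397.

6397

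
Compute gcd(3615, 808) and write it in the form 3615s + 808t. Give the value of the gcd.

1

Euclidean algorithm:
3615 = 4×808 + 383
808 = 2×383 + 42
383 = 9×42 + 5
42 = 8×5 + 2
5 = 2×2 + 1
2 = 2×1 + 0
gcd(3615, 808) = 1.
Working backward:
1 = 5 − 2·2
1 = −2·42 + 17·5
1 = 17·383 − 155·42
1 = −155·808 + 327·383
1 = 327·3615 − 1463·808
So 1 = (327)·3615 + (-1463)·808.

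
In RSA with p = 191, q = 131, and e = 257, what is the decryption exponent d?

14993

φ(n) = (p−1)(q−1) = 190·130 = 24700.
Need d with 257·d ≡ 1 (mod 24700). Apply the extended Euclidean algorithm:
24700 = 96·257 + 28
257 = 9·28 + 5
28 = 5·5 + 3
5 = 1·3 + 2
3 = 1·2 + 1
2 = 2·1 + 0
Back-substitute:
1 = 3 − 2
1 = −5 + 2·3
1 = 2·28 − 11·5
1 = −11·257 + 101·28
1 = 101·24700 − 9707·257
So 257·(-9707) ≡ 1 (mod 24700), hence d ≡ -9707 ≡ 14993 (mod 24700).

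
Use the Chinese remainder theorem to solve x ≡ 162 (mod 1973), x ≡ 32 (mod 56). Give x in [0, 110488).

90920

Write x = 162 + 1973·k. Then 1973·k ≡ 32 − 162 ≡ 38 (mod 56).
Need 1973⁻¹ mod 56. Extended Euclid on (56, 13):
56 = 4×13 + 4
13 = 3×4 + 1
4 = 4×1 + 0
Back-substitute:
1 = 13 − 3·4
1 = −3·56 + 13·13
1973⁻¹ ≡ 13 (mod 56), so k ≡ 13·38 ≡ 46 (mod 56).
x = 162 + 1973·46 = 90920.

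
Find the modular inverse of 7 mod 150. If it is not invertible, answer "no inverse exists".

Extended Euclidean algorithm:
150 = 21×7 + 3
7 = 2×3 + 1
3 = 3×1 + 0
gcd = 1, so the inverse exists. Back-substitute:
1 = 7 − 2·3
1 = −2·150 + 43·7
So 7·43 ≡ 1 (mod 150).

43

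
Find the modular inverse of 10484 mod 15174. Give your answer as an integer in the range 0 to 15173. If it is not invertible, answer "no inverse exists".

no inverse exists

Euclidean algorithm on 15174, 10484:
15174 = 1*10484 + 4690
10484 = 2*4690 + 1104
4690 = 4*1104 + 274
1104 = 4*274 + 8
274 = 34*8 + 2
8 = 4*2 + 0
gcd(10484, 15174) = 2 ≠ 1, so 10484 has no multiplicative inverse modulo 15174.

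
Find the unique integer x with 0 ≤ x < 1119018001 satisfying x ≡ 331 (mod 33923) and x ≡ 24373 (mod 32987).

Write x = 331 + 33923·k. Then 33923·k ≡ 24373 − 331 ≡ 24042 (mod 32987).
Need 33923⁻¹ mod 32987. Extended Euclid on (32987, 936):
32987 = 35*936 + 227
936 = 4*227 + 28
227 = 8*28 + 3
28 = 9*3 + 1
3 = 3*1 + 0
Back-substitute:
1 = 28 − 9·3
1 = −9·227 + 73·28
1 = 73·936 − 301·227
1 = −301·32987 + 10608·936
33923⁻¹ ≡ 10608 (mod 32987), so k ≡ 10608·24042 ≡ 15039 (mod 32987).
x = 331 + 33923·15039 = 510168328.

510168328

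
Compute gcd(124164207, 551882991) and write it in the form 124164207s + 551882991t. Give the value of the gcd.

Repeated division:
551882991 = 4×124164207 + 55226163
124164207 = 2×55226163 + 13711881
55226163 = 4×13711881 + 378639
13711881 = 36×378639 + 80877
378639 = 4×80877 + 55131
80877 = 1×55131 + 25746
55131 = 2×25746 + 3639
25746 = 7×3639 + 273
3639 = 13×273 + 90
273 = 3×90 + 3
90 = 30×3 + 0
gcd(124164207, 551882991) = 3.
Working backward:
3 = 273 − 3·90
3 = −3·3639 + 40·273
3 = 40·25746 − 283·3639
3 = −283·55131 + 606·25746
3 = 606·80877 − 889·55131
3 = −889·378639 + 4162·80877
3 = 4162·13711881 − 150721·378639
3 = −150721·55226163 + 607046·13711881
3 = 607046·124164207 − 1364813·55226163
3 = −1364813·551882991 + 6066298·124164207
So 3 = (-1364813)·551882991 + (6066298)·124164207.

3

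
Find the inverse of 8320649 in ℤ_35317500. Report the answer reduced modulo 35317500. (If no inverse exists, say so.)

Apply the Euclidean algorithm to 35317500 and 8320649:
35317500 = 4*8320649 + 2034904
8320649 = 4*2034904 + 181033
2034904 = 11*181033 + 43541
181033 = 4*43541 + 6869
43541 = 6*6869 + 2327
6869 = 2*2327 + 2215
2327 = 1*2215 + 112
2215 = 19*112 + 87
112 = 1*87 + 25
87 = 3*25 + 12
25 = 2*12 + 1
12 = 12*1 + 0
Since gcd(8320649, 35317500) = 1, back-substitute to write 1 as a combination:
1 = 25 − 2·12
1 = −2·87 + 7·25
1 = 7·112 − 9·87
1 = −9·2215 + 178·112
1 = 178·2327 − 187·2215
1 = −187·6869 + 552·2327
1 = 552·43541 − 3499·6869
1 = −3499·181033 + 14548·43541
1 = 14548·2034904 − 163527·181033
1 = −163527·8320649 + 668656·2034904
1 = 668656·35317500 − 2838151·8320649
So 8320649·(-2838151) ≡ 1 (mod 35317500), and -2838151 ≡ 32479349 (mod 35317500).

32479349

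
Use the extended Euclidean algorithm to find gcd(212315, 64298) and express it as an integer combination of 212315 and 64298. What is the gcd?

1

Repeated division:
212315 = 3×64298 + 19421
64298 = 3×19421 + 6035
19421 = 3×6035 + 1316
6035 = 4×1316 + 771
1316 = 1×771 + 545
771 = 1×545 + 226
545 = 2×226 + 93
226 = 2×93 + 40
93 = 2×40 + 13
40 = 3×13 + 1
13 = 13×1 + 0
gcd(212315, 64298) = 1.
Working backward:
1 = 40 − 3·13
1 = −3·93 + 7·40
1 = 7·226 − 17·93
1 = −17·545 + 41·226
1 = 41·771 − 58·545
1 = −58·1316 + 99·771
1 = 99·6035 − 454·1316
1 = −454·19421 + 1461·6035
1 = 1461·64298 − 4837·19421
1 = −4837·212315 + 15972·64298
So 1 = (-4837)·212315 + (15972)·64298.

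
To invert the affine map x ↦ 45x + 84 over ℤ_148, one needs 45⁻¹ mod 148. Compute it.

Apply the Euclidean algorithm to 148 and 45:
148 = 3×45 + 13
45 = 3×13 + 6
13 = 2×6 + 1
6 = 6×1 + 0
gcd = 1, so the inverse exists. Back-substitute:
1 = 13 − 2·6
1 = −2·45 + 7·13
1 = 7·148 − 23·45
So 45·(-23) ≡ 1 (mod 148), and -23 ≡ 125 (mod 148).

125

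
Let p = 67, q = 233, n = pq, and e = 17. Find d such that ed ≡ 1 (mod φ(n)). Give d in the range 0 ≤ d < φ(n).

6305

φ(n) = (p−1)(q−1) = 66·232 = 15312.
Need d with 17·d ≡ 1 (mod 15312). Apply the extended Euclidean algorithm:
15312 = 900*17 + 12
17 = 1*12 + 5
12 = 2*5 + 2
5 = 2*2 + 1
2 = 2*1 + 0
Back-substitute:
1 = 5 − 2·2
1 = −2·12 + 5·5
1 = 5·17 − 7·12
1 = −7·15312 + 6305·17
So 17·6305 ≡ 1 (mod 15312), hence d = 6305.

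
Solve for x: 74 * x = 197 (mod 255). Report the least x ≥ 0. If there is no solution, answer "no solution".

13

First find gcd(74, 255):
255 = 3×74 + 33
74 = 2×33 + 8
33 = 4×8 + 1
8 = 8×1 + 0
gcd = 1, so a unique solution mod 255 exists.
Back-substitute for the Bézout coefficients:
1 = 33 − 4·8
1 = −4·74 + 9·33
1 = 9·255 − 31·74
So 74·(-31) ≡ 1 (mod 255), giving 74⁻¹ ≡ 224.
x ≡ 74⁻¹·197 ≡ 224·197 ≡ 13 (mod 255).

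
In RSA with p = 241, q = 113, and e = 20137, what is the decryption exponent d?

21913

φ(n) = (p−1)(q−1) = 240·112 = 26880.
Need d with 20137·d ≡ 1 (mod 26880). Apply the extended Euclidean algorithm:
26880 = 1×20137 + 6743
20137 = 2×6743 + 6651
6743 = 1×6651 + 92
6651 = 72×92 + 27
92 = 3×27 + 11
27 = 2×11 + 5
11 = 2×5 + 1
5 = 5×1 + 0
Back-substitute:
1 = 11 − 2·5
1 = −2·27 + 5·11
1 = 5·92 − 17·27
1 = −17·6651 + 1229·92
1 = 1229·6743 − 1246·6651
1 = −1246·20137 + 3721·6743
1 = 3721·26880 − 4967·20137
So 20137·(-4967) ≡ 1 (mod 26880), hence d ≡ -4967 ≡ 21913 (mod 26880).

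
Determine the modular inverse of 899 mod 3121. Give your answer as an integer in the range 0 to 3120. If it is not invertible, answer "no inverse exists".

Run Euclid on (3121, 899):
3121 = 3*899 + 424
899 = 2*424 + 51
424 = 8*51 + 16
51 = 3*16 + 3
16 = 5*3 + 1
3 = 3*1 + 0
The gcd is 1. Working backward:
1 = 16 − 5·3
1 = −5·51 + 16·16
1 = 16·424 − 133·51
1 = −133·899 + 282·424
1 = 282·3121 − 979·899
So 899·(-979) ≡ 1 (mod 3121), and -979 ≡ 2142 (mod 3121).

2142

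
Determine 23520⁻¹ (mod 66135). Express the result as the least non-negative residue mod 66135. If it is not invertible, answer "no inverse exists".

no inverse exists

Euclidean algorithm on 66135, 23520:
66135 = 2·23520 + 19095
23520 = 1·19095 + 4425
19095 = 4·4425 + 1395
4425 = 3·1395 + 240
1395 = 5·240 + 195
240 = 1·195 + 45
195 = 4·45 + 15
45 = 3·15 + 0
The gcd is 15, not 1, hence no inverse exists.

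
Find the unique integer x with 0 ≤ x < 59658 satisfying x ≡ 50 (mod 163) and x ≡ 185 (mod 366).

6407

Write x = 50 + 163·k. Then 163·k ≡ 185 − 50 ≡ 135 (mod 366).
Need 163⁻¹ mod 366. Extended Euclid on (366, 163):
366 = 2*163 + 40
163 = 4*40 + 3
40 = 13*3 + 1
3 = 3*1 + 0
Back-substitute:
1 = 40 − 13·3
1 = −13·163 + 53·40
1 = 53·366 − 119·163
163⁻¹ ≡ 247 (mod 366), so k ≡ 247·135 ≡ 39 (mod 366).
x = 50 + 163·39 = 6407.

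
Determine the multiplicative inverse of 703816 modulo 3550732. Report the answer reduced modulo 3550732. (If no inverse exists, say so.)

Compute gcd(703816, 3550732):
3550732 = 5*703816 + 31652
703816 = 22*31652 + 7472
31652 = 4*7472 + 1764
7472 = 4*1764 + 416
1764 = 4*416 + 100
416 = 4*100 + 16
100 = 6*16 + 4
16 = 4*4 + 0
gcd(703816, 3550732) = 4 ≠ 1, so 703816 has no multiplicative inverse modulo 3550732.

no inverse exists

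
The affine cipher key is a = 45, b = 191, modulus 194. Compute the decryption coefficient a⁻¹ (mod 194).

Apply the Euclidean algorithm to 194 and 45:
194 = 4·45 + 14
45 = 3·14 + 3
14 = 4·3 + 2
3 = 1·2 + 1
2 = 2·1 + 0
gcd = 1, so the inverse exists. Back-substitute:
1 = 3 − 2
1 = −14 + 5·3
1 = 5·45 − 16·14
1 = −16·194 + 69·45
So 45·69 ≡ 1 (mod 194).

69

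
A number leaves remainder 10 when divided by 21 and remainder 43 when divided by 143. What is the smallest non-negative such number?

472

Write x = 10 + 21·k. Then 21·k ≡ 43 − 10 ≡ 33 (mod 143).
Need 21⁻¹ mod 143. Extended Euclid on (143, 21):
143 = 6*21 + 17
21 = 1*17 + 4
17 = 4*4 + 1
4 = 4*1 + 0
Back-substitute:
1 = 17 − 4·4
1 = −4·21 + 5·17
1 = 5·143 − 34·21
21⁻¹ ≡ 109 (mod 143), so k ≡ 109·33 ≡ 22 (mod 143).
x = 10 + 21·22 = 472.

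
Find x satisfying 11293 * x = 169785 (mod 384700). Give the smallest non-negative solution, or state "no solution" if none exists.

First find gcd(11293, 384700):
384700 = 34*11293 + 738
11293 = 15*738 + 223
738 = 3*223 + 69
223 = 3*69 + 16
69 = 4*16 + 5
16 = 3*5 + 1
5 = 5*1 + 0
gcd = 1, so a unique solution mod 384700 exists.
Back-substitute for the Bézout coefficients:
1 = 16 − 3·5
1 = −3·69 + 13·16
1 = 13·223 − 42·69
1 = −42·738 + 139·223
1 = 139·11293 − 2127·738
1 = −2127·384700 + 72457·11293
So 11293·(72457) ≡ 1 (mod 384700), giving 11293⁻¹ ≡ 72457.
x ≡ 11293⁻¹·169785 ≡ 72457·169785 ≡ 175145 (mod 384700).

175145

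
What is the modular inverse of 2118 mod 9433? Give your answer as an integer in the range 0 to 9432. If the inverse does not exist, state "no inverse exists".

1492

Apply the Euclidean algorithm to 9433 and 2118:
9433 = 4×2118 + 961
2118 = 2×961 + 196
961 = 4×196 + 177
196 = 1×177 + 19
177 = 9×19 + 6
19 = 3×6 + 1
6 = 6×1 + 0
Since gcd(2118, 9433) = 1, back-substitute to write 1 as a combination:
1 = 19 − 3·6
1 = −3·177 + 28·19
1 = 28·196 − 31·177
1 = −31·961 + 152·196
1 = 152·2118 − 335·961
1 = −335·9433 + 1492·2118
So 2118·1492 ≡ 1 (mod 9433).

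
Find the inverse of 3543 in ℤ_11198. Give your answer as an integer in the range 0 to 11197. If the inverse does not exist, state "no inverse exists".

6337

gcd(11198, 3543) by repeated division:
11198 = 3·3543 + 569
3543 = 6·569 + 129
569 = 4·129 + 53
129 = 2·53 + 23
53 = 2·23 + 7
23 = 3·7 + 2
7 = 3·2 + 1
2 = 2·1 + 0
gcd = 1, so the inverse exists. Back-substitute:
1 = 7 − 3·2
1 = −3·23 + 10·7
1 = 10·53 − 23·23
1 = −23·129 + 56·53
1 = 56·569 − 247·129
1 = −247·3543 + 1538·569
1 = 1538·11198 − 4861·3543
So 3543·(-4861) ≡ 1 (mod 11198), and -4861 ≡ 6337 (mod 11198).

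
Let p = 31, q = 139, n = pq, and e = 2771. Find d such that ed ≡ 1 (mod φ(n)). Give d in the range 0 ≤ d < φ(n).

φ(n) = (p−1)(q−1) = 30·138 = 4140.
Need d with 2771·d ≡ 1 (mod 4140). Apply the extended Euclidean algorithm:
4140 = 1·2771 + 1369
2771 = 2·1369 + 33
1369 = 41·33 + 16
33 = 2·16 + 1
16 = 16·1 + 0
Back-substitute:
1 = 33 − 2·16
1 = −2·1369 + 83·33
1 = 83·2771 − 168·1369
1 = −168·4140 + 251·2771
So 2771·251 ≡ 1 (mod 4140), hence d = 251.

251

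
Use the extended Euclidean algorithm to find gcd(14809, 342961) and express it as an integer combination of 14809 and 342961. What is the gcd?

Apply Euclid's algorithm to 342961 and 14809:
342961 = 23*14809 + 2354
14809 = 6*2354 + 685
2354 = 3*685 + 299
685 = 2*299 + 87
299 = 3*87 + 38
87 = 2*38 + 11
38 = 3*11 + 5
11 = 2*5 + 1
5 = 5*1 + 0
gcd(14809, 342961) = 1.
Express as a combination:
1 = 11 − 2·5
1 = −2·38 + 7·11
1 = 7·87 − 16·38
1 = −16·299 + 55·87
1 = 55·685 − 126·299
1 = −126·2354 + 433·685
1 = 433·14809 − 2724·2354
1 = −2724·342961 + 63085·14809
So 1 = (-2724)·342961 + (63085)·14809.

1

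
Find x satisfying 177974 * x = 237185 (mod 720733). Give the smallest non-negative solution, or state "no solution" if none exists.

First find gcd(177974, 720733):
720733 = 4·177974 + 8837
177974 = 20·8837 + 1234
8837 = 7·1234 + 199
1234 = 6·199 + 40
199 = 4·40 + 39
40 = 1·39 + 1
39 = 39·1 + 0
gcd = 1, so a unique solution mod 720733 exists.
Back-substitute for the Bézout coefficients:
1 = 40 − 39
1 = −199 + 5·40
1 = 5·1234 − 31·199
1 = −31·8837 + 222·1234
1 = 222·177974 − 4471·8837
1 = −4471·720733 + 18106·177974
So 177974·(18106) ≡ 1 (mod 720733), giving 177974⁻¹ ≡ 18106.
x ≡ 177974⁻¹·237185 ≡ 18106·237185 ≡ 344396 (mod 720733).

344396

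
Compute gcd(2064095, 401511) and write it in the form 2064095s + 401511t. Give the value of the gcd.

Euclidean algorithm:
2064095 = 5·401511 + 56540
401511 = 7·56540 + 5731
56540 = 9·5731 + 4961
5731 = 1·4961 + 770
4961 = 6·770 + 341
770 = 2·341 + 88
341 = 3·88 + 77
88 = 1·77 + 11
77 = 7·11 + 0
gcd(2064095, 401511) = 11.
Back-substituting:
11 = 88 − 77
11 = −341 + 4·88
11 = 4·770 − 9·341
11 = −9·4961 + 58·770
11 = 58·5731 − 67·4961
11 = −67·56540 + 661·5731
11 = 661·401511 − 4694·56540
11 = −4694·2064095 + 24131·401511
So 11 = (-4694)·2064095 + (24131)·401511.

11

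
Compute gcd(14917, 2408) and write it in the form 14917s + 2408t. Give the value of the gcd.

7

Repeated division:
14917 = 6×2408 + 469
2408 = 5×469 + 63
469 = 7×63 + 28
63 = 2×28 + 7
28 = 4×7 + 0
gcd(14917, 2408) = 7.
Working backward:
7 = 63 − 2·28
7 = −2·469 + 15·63
7 = 15·2408 − 77·469
7 = −77·14917 + 477·2408
So 7 = (-77)·14917 + (477)·2408.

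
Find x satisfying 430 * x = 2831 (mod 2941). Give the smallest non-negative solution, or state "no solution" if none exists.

2120

First find gcd(430, 2941):
2941 = 6×430 + 361
430 = 1×361 + 69
361 = 5×69 + 16
69 = 4×16 + 5
16 = 3×5 + 1
5 = 5×1 + 0
gcd = 1, so a unique solution mod 2941 exists.
Back-substitute for the Bézout coefficients:
1 = 16 − 3·5
1 = −3·69 + 13·16
1 = 13·361 − 68·69
1 = −68·430 + 81·361
1 = 81·2941 − 554·430
So 430·(-554) ≡ 1 (mod 2941), giving 430⁻¹ ≡ 2387.
x ≡ 430⁻¹·2831 ≡ 2387·2831 ≡ 2120 (mod 2941).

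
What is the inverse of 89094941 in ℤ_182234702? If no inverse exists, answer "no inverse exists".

Compute gcd(89094941, 182234702):
182234702 = 2*89094941 + 4044820
89094941 = 22*4044820 + 108901
4044820 = 37*108901 + 15483
108901 = 7*15483 + 520
15483 = 29*520 + 403
520 = 1*403 + 117
403 = 3*117 + 52
117 = 2*52 + 13
52 = 4*13 + 0
Since gcd = 13 > 1, 89094941 is not a unit mod 182234702.

no inverse exists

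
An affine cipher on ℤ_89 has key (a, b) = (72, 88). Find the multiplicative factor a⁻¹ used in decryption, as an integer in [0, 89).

68

Extended Euclidean algorithm:
89 = 1×72 + 17
72 = 4×17 + 4
17 = 4×4 + 1
4 = 4×1 + 0
The gcd is 1. Working backward:
1 = 17 − 4·4
1 = −4·72 + 17·17
1 = 17·89 − 21·72
So 72·(-21) ≡ 1 (mod 89), and -21 ≡ 68 (mod 89).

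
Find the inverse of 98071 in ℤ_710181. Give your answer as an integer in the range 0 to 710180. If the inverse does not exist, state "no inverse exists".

gcd(710181, 98071) by repeated division:
710181 = 7·98071 + 23684
98071 = 4·23684 + 3335
23684 = 7·3335 + 339
3335 = 9·339 + 284
339 = 1·284 + 55
284 = 5·55 + 9
55 = 6·9 + 1
9 = 9·1 + 0
gcd = 1, so the inverse exists. Back-substitute:
1 = 55 − 6·9
1 = −6·284 + 31·55
1 = 31·339 − 37·284
1 = −37·3335 + 364·339
1 = 364·23684 − 2585·3335
1 = −2585·98071 + 10704·23684
1 = 10704·710181 − 77513·98071
So 98071·(-77513) ≡ 1 (mod 710181), and -77513 ≡ 632668 (mod 710181).

632668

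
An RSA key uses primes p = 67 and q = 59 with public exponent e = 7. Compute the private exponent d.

547

φ(n) = (p−1)(q−1) = 66·58 = 3828.
Need d with 7·d ≡ 1 (mod 3828). Apply the extended Euclidean algorithm:
3828 = 546*7 + 6
7 = 1*6 + 1
6 = 6*1 + 0
Back-substitute:
1 = 7 − 6
1 = −3828 + 547·7
So 7·547 ≡ 1 (mod 3828), hence d = 547.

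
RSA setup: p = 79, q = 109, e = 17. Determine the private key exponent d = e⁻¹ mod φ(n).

7433

φ(n) = (p−1)(q−1) = 78·108 = 8424.
Need d with 17·d ≡ 1 (mod 8424). Apply the extended Euclidean algorithm:
8424 = 495·17 + 9
17 = 1·9 + 8
9 = 1·8 + 1
8 = 8·1 + 0
Back-substitute:
1 = 9 − 8
1 = −17 + 2·9
1 = 2·8424 − 991·17
So 17·(-991) ≡ 1 (mod 8424), hence d ≡ -991 ≡ 7433 (mod 8424).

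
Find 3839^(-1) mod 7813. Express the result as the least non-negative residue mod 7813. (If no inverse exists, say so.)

6887

Extended Euclidean algorithm:
7813 = 2·3839 + 135
3839 = 28·135 + 59
135 = 2·59 + 17
59 = 3·17 + 8
17 = 2·8 + 1
8 = 8·1 + 0
gcd = 1, so the inverse exists. Back-substitute:
1 = 17 − 2·8
1 = −2·59 + 7·17
1 = 7·135 − 16·59
1 = −16·3839 + 455·135
1 = 455·7813 − 926·3839
So 3839·(-926) ≡ 1 (mod 7813), and -926 ≡ 6887 (mod 7813).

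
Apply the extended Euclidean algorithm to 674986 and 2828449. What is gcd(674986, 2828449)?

Repeated division:
2828449 = 4×674986 + 128505
674986 = 5×128505 + 32461
128505 = 3×32461 + 31122
32461 = 1×31122 + 1339
31122 = 23×1339 + 325
1339 = 4×325 + 39
325 = 8×39 + 13
39 = 3×13 + 0
gcd(674986, 2828449) = 13.
Express as a combination:
13 = 325 − 8·39
13 = −8·1339 + 33·325
13 = 33·31122 − 767·1339
13 = −767·32461 + 800·31122
13 = 800·128505 − 3167·32461
13 = −3167·674986 + 16635·128505
13 = 16635·2828449 − 69707·674986
So 13 = (16635)·2828449 + (-69707)·674986.

13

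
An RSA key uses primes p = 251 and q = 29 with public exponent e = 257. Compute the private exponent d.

φ(n) = (p−1)(q−1) = 250·28 = 7000.
Need d with 257·d ≡ 1 (mod 7000). Apply the extended Euclidean algorithm:
7000 = 27×257 + 61
257 = 4×61 + 13
61 = 4×13 + 9
13 = 1×9 + 4
9 = 2×4 + 1
4 = 4×1 + 0
Back-substitute:
1 = 9 − 2·4
1 = −2·13 + 3·9
1 = 3·61 − 14·13
1 = −14·257 + 59·61
1 = 59·7000 − 1607·257
So 257·(-1607) ≡ 1 (mod 7000), hence d ≡ -1607 ≡ 5393 (mod 7000).

5393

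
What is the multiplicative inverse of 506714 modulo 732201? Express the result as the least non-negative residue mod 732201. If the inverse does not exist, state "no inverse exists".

Apply the Euclidean algorithm to 732201 and 506714:
732201 = 1·506714 + 225487
506714 = 2·225487 + 55740
225487 = 4·55740 + 2527
55740 = 22·2527 + 146
2527 = 17·146 + 45
146 = 3·45 + 11
45 = 4·11 + 1
11 = 11·1 + 0
Since gcd(506714, 732201) = 1, back-substitute to write 1 as a combination:
1 = 45 − 4·11
1 = −4·146 + 13·45
1 = 13·2527 − 225·146
1 = −225·55740 + 4963·2527
1 = 4963·225487 − 20077·55740
1 = −20077·506714 + 45117·225487
1 = 45117·732201 − 65194·506714
Hence 506714⁻¹ ≡ -65194 ≡ 667007 (mod 732201).

667007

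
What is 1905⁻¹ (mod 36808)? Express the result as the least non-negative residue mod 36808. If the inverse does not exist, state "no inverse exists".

32905

gcd(36808, 1905) by repeated division:
36808 = 19*1905 + 613
1905 = 3*613 + 66
613 = 9*66 + 19
66 = 3*19 + 9
19 = 2*9 + 1
9 = 9*1 + 0
gcd = 1, so the inverse exists. Back-substitute:
1 = 19 − 2·9
1 = −2·66 + 7·19
1 = 7·613 − 65·66
1 = −65·1905 + 202·613
1 = 202·36808 − 3903·1905
So 1905·(-3903) ≡ 1 (mod 36808), and -3903 ≡ 32905 (mod 36808).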